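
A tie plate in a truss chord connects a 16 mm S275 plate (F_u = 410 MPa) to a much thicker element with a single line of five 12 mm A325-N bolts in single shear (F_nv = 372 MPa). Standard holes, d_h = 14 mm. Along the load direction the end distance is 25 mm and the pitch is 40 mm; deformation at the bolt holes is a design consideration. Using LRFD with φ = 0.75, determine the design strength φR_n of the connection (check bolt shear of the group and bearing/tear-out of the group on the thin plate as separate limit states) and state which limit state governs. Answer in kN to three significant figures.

Bolt shear: A_b = π·12²/4 = 113.1 mm²; R_n = 372 × 113.1 × 5 × 1 / 1000 = 210.4 kN → 0.75 × 210.4 = 158 kN.
Bearing (1.2 l_c t F_u ≤ 2.4 d t F_u): upper limit = 2.4·12·16·410 / 1000 = 188.9 kN.
  Edge l_c = 25 − 14/2 = 18 → r_n = 141.7 kN; interior l_c = 40 − 14 = 26 → r_n = 188.9 kN.
  R_n,bearing = 1·141.7 + 4·188.9 = 897.4 kN → 0.75 × 897.4 = 673 kN.
Bolt shear governs: 158 kN.

158 kN (bolt shear governs)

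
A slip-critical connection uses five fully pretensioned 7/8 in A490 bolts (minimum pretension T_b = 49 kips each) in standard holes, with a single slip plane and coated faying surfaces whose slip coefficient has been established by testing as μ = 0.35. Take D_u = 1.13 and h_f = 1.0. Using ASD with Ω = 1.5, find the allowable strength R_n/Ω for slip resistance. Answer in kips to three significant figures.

R_n = μ · D_u · h_f · T_b · n_s · n_b = 0.35 × 1.13 × 1.0 × 49 × 1 × 5 = 96.9 kips.
Allowable strength R_n/Ω = 96.9 / 1.5 = 64.6 kips.

64.6 kips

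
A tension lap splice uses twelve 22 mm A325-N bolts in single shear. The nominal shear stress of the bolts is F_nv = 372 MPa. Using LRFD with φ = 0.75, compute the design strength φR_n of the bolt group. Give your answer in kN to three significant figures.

1270 kN

A_b = π × 22² / 4 = 380.1 mm².
R_n = F_nv · A_b · n · n_s = 372 × 380.1 × 12 × 1 / 1000 = 1697 kN.
Design strength φR_n = 0.75 × 1697 = 1270 kN.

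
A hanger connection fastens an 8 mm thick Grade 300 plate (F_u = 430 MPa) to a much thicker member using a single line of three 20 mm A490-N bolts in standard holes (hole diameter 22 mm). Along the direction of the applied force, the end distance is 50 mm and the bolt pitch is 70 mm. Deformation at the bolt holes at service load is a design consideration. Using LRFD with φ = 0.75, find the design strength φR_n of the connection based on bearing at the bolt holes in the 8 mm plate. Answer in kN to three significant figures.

368 kN

Per bolt r_n = 1.2 l_c t F_u ≤ 2.4 d t F_u; upper limit = 2.4 × 20 × 8 × 430 / 1000 = 165.1 kN.
Edge bolt: l_c = 50 − 22/2 = 39 mm → 1.2 × 39 × 8 × 430 / 1000 = 161 → r_n = 161 kN.
Interior bolts: l_c = 70 − 22 = 48 mm → 1.2 × 48 × 8 × 430 / 1000 = 198.1 → r_n = 165.1 kN.
R_n = 1 × 161 + 2 × 165.1 = 491.2 kN.
Design strength φR_n = 0.75 × 491.2 = 368 kN.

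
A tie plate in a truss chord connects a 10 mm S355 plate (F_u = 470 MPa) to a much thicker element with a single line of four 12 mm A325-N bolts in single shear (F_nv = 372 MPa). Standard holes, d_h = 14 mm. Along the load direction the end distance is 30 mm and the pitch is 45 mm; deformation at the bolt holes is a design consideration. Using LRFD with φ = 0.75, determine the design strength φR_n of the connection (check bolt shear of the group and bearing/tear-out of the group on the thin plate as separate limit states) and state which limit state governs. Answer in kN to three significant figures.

Bolt shear: A_b = π·12²/4 = 113.1 mm²; R_n = 372 × 113.1 × 4 × 1 / 1000 = 168.3 kN → 0.75 × 168.3 = 126 kN.
Bearing (1.2 l_c t F_u ≤ 2.4 d t F_u): upper limit = 2.4·12·10·470 / 1000 = 135.4 kN.
  Edge l_c = 30 − 14/2 = 23 → r_n = 129.7 kN; interior l_c = 45 − 14 = 31 → r_n = 135.4 kN.
  R_n,bearing = 1·129.7 + 3·135.4 = 535.8 kN → 0.75 × 535.8 = 402 kN.
Bolt shear governs: 126 kN.

126 kN (bolt shear governs)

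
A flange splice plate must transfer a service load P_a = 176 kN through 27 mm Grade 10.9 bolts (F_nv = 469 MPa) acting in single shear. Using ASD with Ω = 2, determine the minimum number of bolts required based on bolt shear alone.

A_b = π·27²/4 = 572.6 mm².
Per-bolt allowable strength R_n/Ω = 469 × 572.6 × 1 / 1000 / 2 = 134.3 kN.
n ≥ 176 / 134.3 = 1.311 → use 2 bolts.

2 bolts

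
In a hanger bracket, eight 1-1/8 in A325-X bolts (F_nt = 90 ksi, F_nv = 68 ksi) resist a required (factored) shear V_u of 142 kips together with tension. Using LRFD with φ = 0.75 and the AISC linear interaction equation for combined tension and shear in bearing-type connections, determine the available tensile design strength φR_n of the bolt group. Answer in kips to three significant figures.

A_b = π·1.125²/4 = 0.994 in²; f_rv = 142 / (8 × 0.994) = 17.86 ksi.
F'_nt = 1.3 F_nt − (F_nt / φF_nv) f_rv = 1.3·90 − (90/(0.75·68))·17.86 = 85.49 ksi, capped at F_nt → F'_nt = 85.49 ksi.
R_n = F'_nt · A_b · n = 85.49 × 0.994 × 8 = 679.8 kips.
Design strength φR_n = 0.75 × 679.8 = 510 kips.

510 kips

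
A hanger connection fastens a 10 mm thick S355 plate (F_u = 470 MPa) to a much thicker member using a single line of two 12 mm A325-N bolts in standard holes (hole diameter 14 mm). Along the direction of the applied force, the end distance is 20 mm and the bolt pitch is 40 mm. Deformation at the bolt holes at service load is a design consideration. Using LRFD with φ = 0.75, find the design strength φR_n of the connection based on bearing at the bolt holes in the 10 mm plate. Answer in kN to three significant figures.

Per bolt r_n = 1.2 l_c t F_u ≤ 2.4 d t F_u; upper limit = 2.4 × 12 × 10 × 470 / 1000 = 135.4 kN.
Edge bolt: l_c = 20 − 14/2 = 13 mm → 1.2 × 13 × 10 × 470 / 1000 = 73.32 → r_n = 73.32 kN.
Interior bolts: l_c = 40 − 14 = 26 mm → 1.2 × 26 × 10 × 470 / 1000 = 146.6 → r_n = 135.4 kN.
R_n = 1 × 73.32 + 1 × 135.4 = 208.7 kN.
Design strength φR_n = 0.75 × 208.7 = 157 kN.

157 kN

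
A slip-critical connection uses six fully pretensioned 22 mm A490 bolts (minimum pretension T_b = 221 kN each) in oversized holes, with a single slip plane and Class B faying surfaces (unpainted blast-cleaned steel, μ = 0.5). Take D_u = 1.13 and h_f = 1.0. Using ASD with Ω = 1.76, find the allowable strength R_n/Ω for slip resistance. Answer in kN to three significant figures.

R_n = μ · D_u · h_f · T_b · n_s · n_b = 0.5 × 1.13 × 1.0 × 221 × 1 × 6 = 749.2 kN.
Allowable strength R_n/Ω = 749.2 / 1.76 = 426 kN.

426 kN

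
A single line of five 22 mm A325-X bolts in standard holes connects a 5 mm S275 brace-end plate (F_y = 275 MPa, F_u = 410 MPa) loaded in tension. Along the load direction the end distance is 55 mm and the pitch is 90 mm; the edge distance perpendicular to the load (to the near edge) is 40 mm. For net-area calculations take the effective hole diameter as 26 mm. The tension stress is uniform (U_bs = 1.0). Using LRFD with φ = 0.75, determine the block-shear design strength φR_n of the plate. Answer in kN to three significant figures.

298 kN

Shear plane L_v = 55 + 4·90 = 415 mm; A_gv = 415 × 5 = 2075 mm².
A_nv = (415 − 4.5·26) × 5 = 1490 mm².
A_nt = (40 − 0.5·26) × 5 = 135 mm².
0.6 F_u A_nv = 366.5 kN; 0.6 F_y A_gv = 342.4 kN → shear yielding governs the shear term.
R_n = 342.4 + 1.0 × 410 × 135 / 1000 = 397.7 kN.
Design strength φR_n = 0.75 × 397.7 = 298 kN.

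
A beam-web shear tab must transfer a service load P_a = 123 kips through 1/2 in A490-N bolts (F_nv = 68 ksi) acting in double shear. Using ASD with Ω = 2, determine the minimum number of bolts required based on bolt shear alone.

10 bolts

A_b = π·0.5²/4 = 0.1963 in².
Per-bolt allowable strength R_n/Ω = 68 × 0.1963 × 2 / 2 = 13.35 kips.
n ≥ 123 / 13.35 = 9.212 → use 10 bolts.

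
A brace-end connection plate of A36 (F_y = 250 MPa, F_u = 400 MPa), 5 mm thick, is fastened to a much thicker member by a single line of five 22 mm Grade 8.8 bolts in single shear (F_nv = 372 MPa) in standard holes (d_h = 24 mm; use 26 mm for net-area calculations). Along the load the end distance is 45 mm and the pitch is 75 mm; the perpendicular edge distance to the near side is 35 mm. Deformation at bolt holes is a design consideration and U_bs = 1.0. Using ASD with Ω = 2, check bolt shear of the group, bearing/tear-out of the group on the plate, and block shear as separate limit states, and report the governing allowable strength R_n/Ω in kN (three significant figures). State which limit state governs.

Bolt shear: A_b = π·22²/4 = 380.1 mm²; R_n = 372 × 380.1 × 5 × 1 / 1000 = 707 kN → 707 / 2 = 354 kN.
Bearing: edge l_c = 33, r_n = 79.2 kN; interior l_c = 51, r_n = 105.6 kN; R_n = 79.2 + 4·105.6 = 501.6 kN → 251 kN.
Block shear: A_gv = 1725, A_nv = 1140, A_nt = 110 mm²; R_n = min(0.6F_uA_nv, 0.6F_yA_gv) + U_bs·F_u·A_nt = 302.8 kN → 151 kN.
Block shear governs: 151 kN.

151 kN (block shear governs)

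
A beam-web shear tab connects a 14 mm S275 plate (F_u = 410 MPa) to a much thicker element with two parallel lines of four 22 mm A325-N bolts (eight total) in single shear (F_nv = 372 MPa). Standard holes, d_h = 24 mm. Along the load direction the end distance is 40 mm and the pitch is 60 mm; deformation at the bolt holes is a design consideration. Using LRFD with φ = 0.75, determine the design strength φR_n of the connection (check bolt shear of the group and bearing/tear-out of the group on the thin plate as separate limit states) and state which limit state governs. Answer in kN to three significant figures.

Bolt shear: A_b = π·22²/4 = 380.1 mm²; R_n = 372 × 380.1 × 8 × 1 / 1000 = 1131 kN → 0.75 × 1131 = 848 kN.
Bearing (1.2 l_c t F_u ≤ 2.4 d t F_u): upper limit = 2.4·22·14·410 / 1000 = 303.1 kN.
  Edge l_c = 40 − 24/2 = 28 → r_n = 192.9 kN; interior l_c = 60 − 24 = 36 → r_n = 248 kN.
  R_n,bearing = 2·192.9 + 6·248 = 1874 kN → 0.75 × 1874 = 1410 kN.
Bolt shear governs: 848 kN.

848 kN (bolt shear governs)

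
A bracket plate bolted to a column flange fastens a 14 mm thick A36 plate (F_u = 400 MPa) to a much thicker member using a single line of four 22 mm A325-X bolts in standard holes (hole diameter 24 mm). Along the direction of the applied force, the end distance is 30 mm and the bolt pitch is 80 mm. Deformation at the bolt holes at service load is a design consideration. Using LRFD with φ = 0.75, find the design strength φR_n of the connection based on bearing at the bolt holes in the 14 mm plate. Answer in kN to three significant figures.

756 kN

Per bolt r_n = 1.2 l_c t F_u ≤ 2.4 d t F_u; upper limit = 2.4 × 22 × 14 × 400 / 1000 = 295.7 kN.
Edge bolt: l_c = 30 − 24/2 = 18 mm → 1.2 × 18 × 14 × 400 / 1000 = 121 → r_n = 121 kN.
Interior bolts: l_c = 80 − 24 = 56 mm → 1.2 × 56 × 14 × 400 / 1000 = 376.3 → r_n = 295.7 kN.
R_n = 1 × 121 + 3 × 295.7 = 1008 kN.
Design strength φR_n = 0.75 × 1008 = 756 kN.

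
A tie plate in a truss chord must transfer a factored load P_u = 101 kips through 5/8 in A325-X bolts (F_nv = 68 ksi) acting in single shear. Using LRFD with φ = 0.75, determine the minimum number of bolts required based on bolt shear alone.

7 bolts

A_b = π·0.625²/4 = 0.3068 in².
Per-bolt design strength φR_n = 0.75 × 68 × 0.3068 × 1 = 15.65 kips.
n ≥ 101 / 15.65 = 6.455 → use 7 bolts.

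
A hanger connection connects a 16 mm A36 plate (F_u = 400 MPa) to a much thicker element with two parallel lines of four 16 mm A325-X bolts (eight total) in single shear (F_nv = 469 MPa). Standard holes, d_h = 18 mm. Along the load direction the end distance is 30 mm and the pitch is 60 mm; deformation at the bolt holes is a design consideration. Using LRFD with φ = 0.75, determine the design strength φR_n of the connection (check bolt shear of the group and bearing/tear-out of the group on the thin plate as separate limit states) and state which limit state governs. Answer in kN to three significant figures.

566 kN (bolt shear governs)

Bolt shear: A_b = π·16²/4 = 201.1 mm²; R_n = 469 × 201.1 × 8 × 1 / 1000 = 754.4 kN → 0.75 × 754.4 = 566 kN.
Bearing (1.2 l_c t F_u ≤ 2.4 d t F_u): upper limit = 2.4·16·16·400 / 1000 = 245.8 kN.
  Edge l_c = 30 − 18/2 = 21 → r_n = 161.3 kN; interior l_c = 60 − 18 = 42 → r_n = 245.8 kN.
  R_n,bearing = 2·161.3 + 6·245.8 = 1797 kN → 0.75 × 1797 = 1350 kN.
Bolt shear governs: 566 kN.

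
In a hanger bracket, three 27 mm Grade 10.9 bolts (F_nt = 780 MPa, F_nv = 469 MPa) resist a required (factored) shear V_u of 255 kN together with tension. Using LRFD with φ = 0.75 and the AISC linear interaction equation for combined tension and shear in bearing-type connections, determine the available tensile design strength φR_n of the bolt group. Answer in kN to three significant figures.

882 kN

A_b = π·27²/4 = 572.6 mm²; f_rv = 255 × 1000 / (3 × 572.6) = 148.5 MPa.
F'_nt = 1.3 F_nt − (F_nt / φF_nv) f_rv = 1.3·780 − (780/(0.75·469))·148.5 = 684.8 MPa, capped at F_nt → F'_nt = 684.8 MPa.
R_n = F'_nt · A_b · n = 684.8 × 572.6 × 3 / 1000 = 1176 kN.
Design strength φR_n = 0.75 × 1176 = 882 kN.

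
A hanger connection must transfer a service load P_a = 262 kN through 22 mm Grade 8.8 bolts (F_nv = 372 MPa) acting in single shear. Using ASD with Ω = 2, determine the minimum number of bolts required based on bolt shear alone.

A_b = π·22²/4 = 380.1 mm².
Per-bolt allowable strength R_n/Ω = 372 × 380.1 × 1 / 1000 / 2 = 70.7 kN.
n ≥ 262 / 70.7 = 3.706 → use 4 bolts.

4 bolts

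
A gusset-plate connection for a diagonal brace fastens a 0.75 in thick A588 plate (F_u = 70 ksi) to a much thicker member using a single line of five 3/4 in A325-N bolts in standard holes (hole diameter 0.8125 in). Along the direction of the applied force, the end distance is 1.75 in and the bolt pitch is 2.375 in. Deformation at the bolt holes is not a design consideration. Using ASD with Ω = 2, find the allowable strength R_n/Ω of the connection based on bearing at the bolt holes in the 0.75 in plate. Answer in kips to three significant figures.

289 kips

Per bolt r_n = 1.5 l_c t F_u ≤ 3.0 d t F_u; upper limit = 3.0 × 0.75 × 0.75 × 70 = 118.1 kips.
Edge bolt: l_c = 1.75 − 0.8125/2 = 1.344 in → 1.5 × 1.344 × 0.75 × 70 = 105.8 → r_n = 105.8 kips.
Interior bolts: l_c = 2.375 − 0.8125 = 1.562 in → 1.5 × 1.562 × 0.75 × 70 = 123 → r_n = 118.1 kips.
R_n = 1 × 105.8 + 4 × 118.1 = 578.3 kips.
Allowable strength R_n/Ω = 578.3 / 2 = 289 kips.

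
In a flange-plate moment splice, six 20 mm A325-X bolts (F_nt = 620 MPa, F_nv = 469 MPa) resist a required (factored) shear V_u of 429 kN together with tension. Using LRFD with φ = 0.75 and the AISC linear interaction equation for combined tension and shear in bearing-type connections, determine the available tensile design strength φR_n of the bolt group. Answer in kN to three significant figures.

572 kN

A_b = π·20²/4 = 314.2 mm²; f_rv = 429 × 1000 / (6 × 314.2) = 227.6 MPa.
F'_nt = 1.3 F_nt − (F_nt / φF_nv) f_rv = 1.3·620 − (620/(0.75·469))·227.6 = 404.8 MPa, capped at F_nt → F'_nt = 404.8 MPa.
R_n = F'_nt · A_b · n = 404.8 × 314.2 × 6 / 1000 = 763.1 kN.
Design strength φR_n = 0.75 × 763.1 = 572 kN.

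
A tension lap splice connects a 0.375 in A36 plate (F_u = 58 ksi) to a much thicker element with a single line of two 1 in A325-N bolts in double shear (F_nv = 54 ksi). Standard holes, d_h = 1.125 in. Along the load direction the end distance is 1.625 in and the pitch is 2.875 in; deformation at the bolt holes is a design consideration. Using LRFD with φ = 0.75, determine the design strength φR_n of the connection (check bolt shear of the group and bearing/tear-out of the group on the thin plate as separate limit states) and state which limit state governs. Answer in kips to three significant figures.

55.1 kips (bearing governs)

Bolt shear: A_b = π·1²/4 = 0.7854 in²; R_n = 54 × 0.7854 × 2 × 2 = 169.6 kips → 0.75 × 169.6 = 127 kips.
Bearing (1.2 l_c t F_u ≤ 2.4 d t F_u): upper limit = 2.4·1·0.375·58 = 52.2 kips.
  Edge l_c = 1.625 − 1.125/2 = 1.062 → r_n = 27.73 kips; interior l_c = 2.875 − 1.125 = 1.75 → r_n = 45.68 kips.
  R_n,bearing = 1·27.73 + 1·45.68 = 73.41 kips → 0.75 × 73.41 = 55.1 kips.
Bearing governs: 55.1 kips.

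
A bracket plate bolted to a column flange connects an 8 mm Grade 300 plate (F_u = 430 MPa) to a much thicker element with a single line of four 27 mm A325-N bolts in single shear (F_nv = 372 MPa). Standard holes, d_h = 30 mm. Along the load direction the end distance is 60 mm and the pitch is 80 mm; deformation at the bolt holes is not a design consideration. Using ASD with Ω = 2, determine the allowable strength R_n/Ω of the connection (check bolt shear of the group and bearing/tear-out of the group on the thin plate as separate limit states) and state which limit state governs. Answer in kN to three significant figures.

426 kN (bolt shear governs)

Bolt shear: A_b = π·27²/4 = 572.6 mm²; R_n = 372 × 572.6 × 4 × 1 / 1000 = 852 kN → 852 / 2 = 426 kN.
Bearing (1.5 l_c t F_u ≤ 3.0 d t F_u): upper limit = 3.0·27·8·430 / 1000 = 278.6 kN.
  Edge l_c = 60 − 30/2 = 45 → r_n = 232.2 kN; interior l_c = 80 − 30 = 50 → r_n = 258 kN.
  R_n,bearing = 1·232.2 + 3·258 = 1006 kN → 1006 / 2 = 503 kN.
Bolt shear governs: 426 kN.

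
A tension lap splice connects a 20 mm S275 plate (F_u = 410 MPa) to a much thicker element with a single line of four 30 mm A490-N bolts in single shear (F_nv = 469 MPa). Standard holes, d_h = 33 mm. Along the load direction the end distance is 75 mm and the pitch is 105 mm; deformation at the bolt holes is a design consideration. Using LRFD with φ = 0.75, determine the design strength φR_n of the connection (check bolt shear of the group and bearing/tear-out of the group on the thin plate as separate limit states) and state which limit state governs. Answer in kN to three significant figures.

Bolt shear: A_b = π·30²/4 = 706.9 mm²; R_n = 469 × 706.9 × 4 × 1 / 1000 = 1326 kN → 0.75 × 1326 = 995 kN.
Bearing (1.2 l_c t F_u ≤ 2.4 d t F_u): upper limit = 2.4·30·20·410 / 1000 = 590.4 kN.
  Edge l_c = 75 − 33/2 = 58.5 → r_n = 575.6 kN; interior l_c = 105 − 33 = 72 → r_n = 590.4 kN.
  R_n,bearing = 1·575.6 + 3·590.4 = 2347 kN → 0.75 × 2347 = 1760 kN.
Bolt shear governs: 995 kN.

995 kN (bolt shear governs)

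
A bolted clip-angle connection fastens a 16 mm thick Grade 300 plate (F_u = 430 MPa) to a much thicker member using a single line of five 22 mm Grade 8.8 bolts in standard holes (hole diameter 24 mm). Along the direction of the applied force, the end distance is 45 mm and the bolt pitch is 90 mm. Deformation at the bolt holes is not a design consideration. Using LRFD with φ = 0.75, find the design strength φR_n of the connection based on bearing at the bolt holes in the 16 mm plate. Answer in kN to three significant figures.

Per bolt r_n = 1.5 l_c t F_u ≤ 3.0 d t F_u; upper limit = 3.0 × 22 × 16 × 430 / 1000 = 454.1 kN.
Edge bolt: l_c = 45 − 24/2 = 33 mm → 1.5 × 33 × 16 × 430 / 1000 = 340.6 → r_n = 340.6 kN.
Interior bolts: l_c = 90 − 24 = 66 mm → 1.5 × 66 × 16 × 430 / 1000 = 681.1 → r_n = 454.1 kN.
R_n = 1 × 340.6 + 4 × 454.1 = 2157 kN.
Design strength φR_n = 0.75 × 2157 = 1620 kN.

1620 kN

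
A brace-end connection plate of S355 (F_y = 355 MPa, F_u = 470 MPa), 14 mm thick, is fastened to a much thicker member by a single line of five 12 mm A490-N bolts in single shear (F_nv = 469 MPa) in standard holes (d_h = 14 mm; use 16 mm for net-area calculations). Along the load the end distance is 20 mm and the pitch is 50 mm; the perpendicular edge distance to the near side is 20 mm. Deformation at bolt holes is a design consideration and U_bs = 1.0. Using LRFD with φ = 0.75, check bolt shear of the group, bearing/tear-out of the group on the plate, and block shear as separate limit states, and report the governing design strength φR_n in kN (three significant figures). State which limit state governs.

199 kN (bolt shear governs)

Bolt shear: A_b = π·12²/4 = 113.1 mm²; R_n = 469 × 113.1 × 5 × 1 / 1000 = 265.2 kN → 0.75 × 265.2 = 199 kN.
Bearing: edge l_c = 13, r_n = 102.6 kN; interior l_c = 36, r_n = 189.5 kN; R_n = 102.6 + 4·189.5 = 860.7 kN → 645 kN.
Block shear: A_gv = 3080, A_nv = 2072, A_nt = 168 mm²; R_n = min(0.6F_uA_nv, 0.6F_yA_gv) + U_bs·F_u·A_nt = 663.3 kN → 497 kN.
Bolt shear governs: 199 kN.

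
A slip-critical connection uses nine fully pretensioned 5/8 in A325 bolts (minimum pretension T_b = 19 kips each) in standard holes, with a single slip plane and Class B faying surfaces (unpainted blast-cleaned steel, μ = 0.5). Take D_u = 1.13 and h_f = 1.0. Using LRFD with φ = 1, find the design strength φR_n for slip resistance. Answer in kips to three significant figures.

R_n = μ · D_u · h_f · T_b · n_s · n_b = 0.5 × 1.13 × 1.0 × 19 × 1 × 9 = 96.61 kips.
Design strength φR_n = 1 × 96.61 = 96.6 kips.

96.6 kips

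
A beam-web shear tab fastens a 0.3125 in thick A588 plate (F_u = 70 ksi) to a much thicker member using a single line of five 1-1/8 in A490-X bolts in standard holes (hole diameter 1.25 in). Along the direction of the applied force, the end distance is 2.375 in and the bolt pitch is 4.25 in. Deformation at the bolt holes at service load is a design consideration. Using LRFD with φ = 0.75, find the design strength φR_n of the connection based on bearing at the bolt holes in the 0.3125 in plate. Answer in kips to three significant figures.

Per bolt r_n = 1.2 l_c t F_u ≤ 2.4 d t F_u; upper limit = 2.4 × 1.125 × 0.3125 × 70 = 59.06 kips.
Edge bolt: l_c = 2.375 − 1.25/2 = 1.75 in → 1.2 × 1.75 × 0.3125 × 70 = 45.94 → r_n = 45.94 kips.
Interior bolts: l_c = 4.25 − 1.25 = 3 in → 1.2 × 3 × 0.3125 × 70 = 78.75 → r_n = 59.06 kips.
R_n = 1 × 45.94 + 4 × 59.06 = 282.2 kips.
Design strength φR_n = 0.75 × 282.2 = 212 kips.

212 kips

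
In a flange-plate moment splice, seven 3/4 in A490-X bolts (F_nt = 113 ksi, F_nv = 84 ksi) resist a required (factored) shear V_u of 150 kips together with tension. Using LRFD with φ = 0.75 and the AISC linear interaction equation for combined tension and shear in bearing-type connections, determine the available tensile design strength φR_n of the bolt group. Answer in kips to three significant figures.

A_b = π·0.75²/4 = 0.4418 in²; f_rv = 150 / (7 × 0.4418) = 48.5 ksi.
F'_nt = 1.3 F_nt − (F_nt / φF_nv) f_rv = 1.3·113 − (113/(0.75·84))·48.5 = 59.9 ksi, capped at F_nt → F'_nt = 59.9 ksi.
R_n = F'_nt · A_b · n = 59.9 × 0.4418 × 7 = 185.2 kips.
Design strength φR_n = 0.75 × 185.2 = 139 kips.

139 kips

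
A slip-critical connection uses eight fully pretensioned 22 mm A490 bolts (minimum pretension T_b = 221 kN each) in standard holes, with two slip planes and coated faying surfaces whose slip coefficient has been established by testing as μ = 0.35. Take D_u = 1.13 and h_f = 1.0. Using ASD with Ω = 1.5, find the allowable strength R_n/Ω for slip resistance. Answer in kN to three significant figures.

932 kN

R_n = μ · D_u · h_f · T_b · n_s · n_b = 0.35 × 1.13 × 1.0 × 221 × 2 × 8 = 1398 kN.
Allowable strength R_n/Ω = 1398 / 1.5 = 932 kN.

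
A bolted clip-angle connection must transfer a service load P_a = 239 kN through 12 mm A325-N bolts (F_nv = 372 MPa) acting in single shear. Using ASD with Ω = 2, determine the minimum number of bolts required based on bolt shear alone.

A_b = π·12²/4 = 113.1 mm².
Per-bolt allowable strength R_n/Ω = 372 × 113.1 × 1 / 1000 / 2 = 21.04 kN.
n ≥ 239 / 21.04 = 11.36 → use 12 bolts.

12 bolts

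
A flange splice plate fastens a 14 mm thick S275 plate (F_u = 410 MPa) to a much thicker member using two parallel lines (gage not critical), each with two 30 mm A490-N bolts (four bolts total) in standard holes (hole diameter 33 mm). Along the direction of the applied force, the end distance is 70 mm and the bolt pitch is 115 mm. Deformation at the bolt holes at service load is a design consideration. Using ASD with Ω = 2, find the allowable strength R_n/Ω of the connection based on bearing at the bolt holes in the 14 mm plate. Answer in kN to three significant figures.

782 kN

Per bolt r_n = 1.2 l_c t F_u ≤ 2.4 d t F_u; upper limit = 2.4 × 30 × 14 × 410 / 1000 = 413.3 kN.
Edge bolt: l_c = 70 − 33/2 = 53.5 mm → 1.2 × 53.5 × 14 × 410 / 1000 = 368.5 → r_n = 368.5 kN.
Interior bolts: l_c = 115 − 33 = 82 mm → 1.2 × 82 × 14 × 410 / 1000 = 564.8 → r_n = 413.3 kN.
R_n = 2 × 368.5 + 2 × 413.3 = 1564 kN.
Allowable strength R_n/Ω = 1564 / 2 = 782 kN.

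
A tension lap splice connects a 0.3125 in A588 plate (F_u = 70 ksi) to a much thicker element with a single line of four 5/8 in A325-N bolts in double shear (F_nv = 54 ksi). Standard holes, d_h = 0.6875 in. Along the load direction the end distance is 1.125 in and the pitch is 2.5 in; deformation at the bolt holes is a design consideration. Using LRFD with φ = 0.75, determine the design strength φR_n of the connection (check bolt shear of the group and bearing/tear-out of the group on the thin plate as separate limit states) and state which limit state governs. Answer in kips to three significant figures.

Bolt shear: A_b = π·0.625²/4 = 0.3068 in²; R_n = 54 × 0.3068 × 4 × 2 = 132.5 kips → 0.75 × 132.5 = 99.4 kips.
Bearing (1.2 l_c t F_u ≤ 2.4 d t F_u): upper limit = 2.4·0.625·0.3125·70 = 32.81 kips.
  Edge l_c = 1.125 − 0.6875/2 = 0.7812 → r_n = 20.51 kips; interior l_c = 2.5 − 0.6875 = 1.812 → r_n = 32.81 kips.
  R_n,bearing = 1·20.51 + 3·32.81 = 118.9 kips → 0.75 × 118.9 = 89.2 kips.
Bearing governs: 89.2 kips.

89.2 kips (bearing governs)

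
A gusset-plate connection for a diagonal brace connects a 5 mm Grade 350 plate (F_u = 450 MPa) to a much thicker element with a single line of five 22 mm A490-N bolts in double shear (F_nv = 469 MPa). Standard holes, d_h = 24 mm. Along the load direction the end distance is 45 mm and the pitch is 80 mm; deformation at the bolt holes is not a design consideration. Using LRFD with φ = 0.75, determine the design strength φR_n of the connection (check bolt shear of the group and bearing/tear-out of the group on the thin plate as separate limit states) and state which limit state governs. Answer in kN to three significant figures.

Bolt shear: A_b = π·22²/4 = 380.1 mm²; R_n = 469 × 380.1 × 5 × 2 / 1000 = 1783 kN → 0.75 × 1783 = 1340 kN.
Bearing (1.5 l_c t F_u ≤ 3.0 d t F_u): upper limit = 3.0·22·5·450 / 1000 = 148.5 kN.
  Edge l_c = 45 − 24/2 = 33 → r_n = 111.4 kN; interior l_c = 80 − 24 = 56 → r_n = 148.5 kN.
  R_n,bearing = 1·111.4 + 4·148.5 = 705.4 kN → 0.75 × 705.4 = 529 kN.
Bearing governs: 529 kN.

529 kN (bearing governs)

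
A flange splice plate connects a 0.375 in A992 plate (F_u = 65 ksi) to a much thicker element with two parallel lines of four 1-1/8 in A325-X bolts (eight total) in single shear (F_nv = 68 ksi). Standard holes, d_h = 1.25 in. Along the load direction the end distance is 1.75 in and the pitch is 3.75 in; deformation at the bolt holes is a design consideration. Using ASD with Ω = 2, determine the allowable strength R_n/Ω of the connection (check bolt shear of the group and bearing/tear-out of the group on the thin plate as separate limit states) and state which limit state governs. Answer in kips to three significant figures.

230 kips (bearing governs)

Bolt shear: A_b = π·1.125²/4 = 0.994 in²; R_n = 68 × 0.994 × 8 × 1 = 540.7 kips → 540.7 / 2 = 270 kips.
Bearing (1.2 l_c t F_u ≤ 2.4 d t F_u): upper limit = 2.4·1.125·0.375·65 = 65.81 kips.
  Edge l_c = 1.75 − 1.25/2 = 1.125 → r_n = 32.91 kips; interior l_c = 3.75 − 1.25 = 2.5 → r_n = 65.81 kips.
  R_n,bearing = 2·32.91 + 6·65.81 = 460.7 kips → 460.7 / 2 = 230 kips.
Bearing governs: 230 kips.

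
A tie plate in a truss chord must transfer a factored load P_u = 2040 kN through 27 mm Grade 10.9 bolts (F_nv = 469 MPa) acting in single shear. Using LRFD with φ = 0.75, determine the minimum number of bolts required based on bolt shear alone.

A_b = π·27²/4 = 572.6 mm².
Per-bolt design strength φR_n = 0.75 × 469 × 572.6 × 1 / 1000 = 201.4 kN.
n ≥ 2040 / 201.4 = 10.13 → use 11 bolts.

11 bolts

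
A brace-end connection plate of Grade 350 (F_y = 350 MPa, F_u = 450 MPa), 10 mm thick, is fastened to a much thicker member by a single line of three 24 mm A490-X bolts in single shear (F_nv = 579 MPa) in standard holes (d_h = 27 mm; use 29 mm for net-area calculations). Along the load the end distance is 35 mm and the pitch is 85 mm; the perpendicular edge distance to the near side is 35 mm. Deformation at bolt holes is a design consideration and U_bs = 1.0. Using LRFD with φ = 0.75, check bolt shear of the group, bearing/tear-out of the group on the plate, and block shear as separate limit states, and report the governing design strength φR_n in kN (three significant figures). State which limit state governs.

Bolt shear: A_b = π·24²/4 = 452.4 mm²; R_n = 579 × 452.4 × 3 × 1 / 1000 = 785.8 kN → 0.75 × 785.8 = 589 kN.
Bearing: edge l_c = 21.5, r_n = 116.1 kN; interior l_c = 58, r_n = 259.2 kN; R_n = 116.1 + 2·259.2 = 634.5 kN → 476 kN.
Block shear: A_gv = 2050, A_nv = 1325, A_nt = 205 mm²; R_n = min(0.6F_uA_nv, 0.6F_yA_gv) + U_bs·F_u·A_nt = 450 kN → 338 kN.
Block shear governs: 338 kN.

338 kN (block shear governs)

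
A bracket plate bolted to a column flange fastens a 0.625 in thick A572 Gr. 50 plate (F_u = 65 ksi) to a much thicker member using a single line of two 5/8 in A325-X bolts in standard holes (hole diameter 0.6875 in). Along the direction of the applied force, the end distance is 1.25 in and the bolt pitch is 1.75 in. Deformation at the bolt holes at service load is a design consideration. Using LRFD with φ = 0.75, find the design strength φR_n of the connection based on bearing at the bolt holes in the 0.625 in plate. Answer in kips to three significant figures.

Per bolt r_n = 1.2 l_c t F_u ≤ 2.4 d t F_u; upper limit = 2.4 × 0.625 × 0.625 × 65 = 60.94 kips.
Edge bolt: l_c = 1.25 − 0.6875/2 = 0.9062 in → 1.2 × 0.9062 × 0.625 × 65 = 44.18 → r_n = 44.18 kips.
Interior bolts: l_c = 1.75 − 0.6875 = 1.062 in → 1.2 × 1.062 × 0.625 × 65 = 51.8 → r_n = 51.8 kips.
R_n = 1 × 44.18 + 1 × 51.8 = 95.98 kips.
Design strength φR_n = 0.75 × 95.98 = 72 kips.

72 kips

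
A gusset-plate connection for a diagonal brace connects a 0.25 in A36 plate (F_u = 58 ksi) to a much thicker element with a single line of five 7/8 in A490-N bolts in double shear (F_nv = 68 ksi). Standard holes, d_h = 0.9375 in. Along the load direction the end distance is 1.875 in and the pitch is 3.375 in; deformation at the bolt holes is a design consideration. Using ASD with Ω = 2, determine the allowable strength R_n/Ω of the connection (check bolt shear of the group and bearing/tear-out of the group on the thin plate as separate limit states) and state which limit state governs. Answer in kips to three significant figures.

73.1 kips (bearing governs)

Bolt shear: A_b = π·0.875²/4 = 0.6013 in²; R_n = 68 × 0.6013 × 5 × 2 = 408.9 kips → 408.9 / 2 = 204 kips.
Bearing (1.2 l_c t F_u ≤ 2.4 d t F_u): upper limit = 2.4·0.875·0.25·58 = 30.45 kips.
  Edge l_c = 1.875 − 0.9375/2 = 1.406 → r_n = 24.47 kips; interior l_c = 3.375 − 0.9375 = 2.438 → r_n = 30.45 kips.
  R_n,bearing = 1·24.47 + 4·30.45 = 146.3 kips → 146.3 / 2 = 73.1 kips.
Bearing governs: 73.1 kips.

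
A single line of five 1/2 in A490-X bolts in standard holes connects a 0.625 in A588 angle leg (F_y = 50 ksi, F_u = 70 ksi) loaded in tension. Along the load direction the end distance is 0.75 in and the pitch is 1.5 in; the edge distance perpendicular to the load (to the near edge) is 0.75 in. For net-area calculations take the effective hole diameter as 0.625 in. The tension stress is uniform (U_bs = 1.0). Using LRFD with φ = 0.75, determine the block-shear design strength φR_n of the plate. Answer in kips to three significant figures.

Shear plane L_v = 0.75 + 4·1.5 = 6.75 in; A_gv = 6.75 × 0.625 = 4.219 in².
A_nv = (6.75 − 4.5·0.625) × 0.625 = 2.461 in².
A_nt = (0.75 − 0.5·0.625) × 0.625 = 0.2734 in².
0.6 F_u A_nv = 103.4 kips; 0.6 F_y A_gv = 126.6 kips → shear rupture governs the shear term.
R_n = 103.4 + 1.0 × 70 × 0.2734 = 122.5 kips.
Design strength φR_n = 0.75 × 122.5 = 91.9 kips.

91.9 kips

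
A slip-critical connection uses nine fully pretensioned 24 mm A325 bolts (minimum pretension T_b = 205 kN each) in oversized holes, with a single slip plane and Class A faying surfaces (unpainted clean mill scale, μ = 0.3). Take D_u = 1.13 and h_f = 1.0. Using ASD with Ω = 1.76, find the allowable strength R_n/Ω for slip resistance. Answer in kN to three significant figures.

355 kN

R_n = μ · D_u · h_f · T_b · n_s · n_b = 0.3 × 1.13 × 1.0 × 205 × 1 × 9 = 625.5 kN.
Allowable strength R_n/Ω = 625.5 / 1.76 = 355 kN.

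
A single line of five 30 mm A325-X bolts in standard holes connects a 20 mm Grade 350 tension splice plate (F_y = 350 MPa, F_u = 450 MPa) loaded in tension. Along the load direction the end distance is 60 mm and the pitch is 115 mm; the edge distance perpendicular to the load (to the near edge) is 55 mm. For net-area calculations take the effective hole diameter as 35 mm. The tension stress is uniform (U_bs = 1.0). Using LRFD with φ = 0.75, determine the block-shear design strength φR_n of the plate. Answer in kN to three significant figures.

1720 kN

Shear plane L_v = 60 + 4·115 = 520 mm; A_gv = 520 × 20 = 10400 mm².
A_nv = (520 − 4.5·35) × 20 = 7250 mm².
A_nt = (55 − 0.5·35) × 20 = 750 mm².
0.6 F_u A_nv = 1958 kN; 0.6 F_y A_gv = 2184 kN → shear rupture governs the shear term.
R_n = 1958 + 1.0 × 450 × 750 / 1000 = 2295 kN.
Design strength φR_n = 0.75 × 2295 = 1720 kN.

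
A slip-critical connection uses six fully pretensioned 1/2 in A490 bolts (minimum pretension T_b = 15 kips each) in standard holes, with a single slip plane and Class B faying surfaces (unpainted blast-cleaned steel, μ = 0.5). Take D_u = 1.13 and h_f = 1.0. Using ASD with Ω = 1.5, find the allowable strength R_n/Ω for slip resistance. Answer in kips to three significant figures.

R_n = μ · D_u · h_f · T_b · n_s · n_b = 0.5 × 1.13 × 1.0 × 15 × 1 × 6 = 50.85 kips.
Allowable strength R_n/Ω = 50.85 / 1.5 = 33.9 kips.

33.9 kips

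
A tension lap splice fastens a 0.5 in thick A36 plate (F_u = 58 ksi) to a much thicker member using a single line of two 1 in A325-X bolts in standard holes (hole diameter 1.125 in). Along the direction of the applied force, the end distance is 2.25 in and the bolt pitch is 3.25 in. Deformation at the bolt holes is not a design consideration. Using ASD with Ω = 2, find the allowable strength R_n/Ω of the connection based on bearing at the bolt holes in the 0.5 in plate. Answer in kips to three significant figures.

80.2 kips

Per bolt r_n = 1.5 l_c t F_u ≤ 3.0 d t F_u; upper limit = 3.0 × 1 × 0.5 × 58 = 87 kips.
Edge bolt: l_c = 2.25 − 1.125/2 = 1.688 in → 1.5 × 1.688 × 0.5 × 58 = 73.41 → r_n = 73.41 kips.
Interior bolts: l_c = 3.25 − 1.125 = 2.125 in → 1.5 × 2.125 × 0.5 × 58 = 92.44 → r_n = 87 kips.
R_n = 1 × 73.41 + 1 × 87 = 160.4 kips.
Allowable strength R_n/Ω = 160.4 / 2 = 80.2 kips.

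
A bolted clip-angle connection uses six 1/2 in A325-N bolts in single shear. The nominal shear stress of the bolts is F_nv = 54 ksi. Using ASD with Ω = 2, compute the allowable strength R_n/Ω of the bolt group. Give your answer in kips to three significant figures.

A_b = π × 0.5² / 4 = 0.1963 in².
R_n = F_nv · A_b · n · n_s = 54 × 0.1963 × 6 × 1 = 63.62 kips.
Allowable strength R_n/Ω = 63.62 / 2 = 31.8 kips.

31.8 kips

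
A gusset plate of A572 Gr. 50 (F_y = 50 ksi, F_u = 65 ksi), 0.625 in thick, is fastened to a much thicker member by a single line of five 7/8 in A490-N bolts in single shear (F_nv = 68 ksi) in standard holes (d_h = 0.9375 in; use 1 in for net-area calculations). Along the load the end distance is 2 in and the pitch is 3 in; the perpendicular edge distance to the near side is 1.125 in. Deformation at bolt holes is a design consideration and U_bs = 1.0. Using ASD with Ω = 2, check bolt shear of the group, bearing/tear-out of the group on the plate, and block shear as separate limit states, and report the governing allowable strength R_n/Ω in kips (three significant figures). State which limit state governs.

102 kips (bolt shear governs)

Bolt shear: A_b = π·0.875²/4 = 0.6013 in²; R_n = 68 × 0.6013 × 5 × 1 = 204.4 kips → 204.4 / 2 = 102 kips.
Bearing: edge l_c = 1.531, r_n = 74.65 kips; interior l_c = 2.062, r_n = 85.31 kips; R_n = 74.65 + 4·85.31 = 415.9 kips → 208 kips.
Block shear: A_gv = 8.75, A_nv = 5.938, A_nt = 0.3906 in²; R_n = min(0.6F_uA_nv, 0.6F_yA_gv) + U_bs·F_u·A_nt = 257 kips → 128 kips.
Bolt shear governs: 102 kips.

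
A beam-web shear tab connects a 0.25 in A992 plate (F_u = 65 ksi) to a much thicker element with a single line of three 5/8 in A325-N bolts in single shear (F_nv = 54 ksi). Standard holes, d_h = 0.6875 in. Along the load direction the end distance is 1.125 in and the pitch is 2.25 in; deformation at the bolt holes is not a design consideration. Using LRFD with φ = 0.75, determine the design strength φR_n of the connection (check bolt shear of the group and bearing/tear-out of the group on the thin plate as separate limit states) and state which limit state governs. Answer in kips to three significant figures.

Bolt shear: A_b = π·0.625²/4 = 0.3068 in²; R_n = 54 × 0.3068 × 3 × 1 = 49.7 kips → 0.75 × 49.7 = 37.3 kips.
Bearing (1.5 l_c t F_u ≤ 3.0 d t F_u): upper limit = 3.0·0.625·0.25·65 = 30.47 kips.
  Edge l_c = 1.125 − 0.6875/2 = 0.7812 → r_n = 19.04 kips; interior l_c = 2.25 − 0.6875 = 1.562 → r_n = 30.47 kips.
  R_n,bearing = 1·19.04 + 2·30.47 = 79.98 kips → 0.75 × 79.98 = 60 kips.
Bolt shear governs: 37.3 kips.

37.3 kips (bolt shear governs)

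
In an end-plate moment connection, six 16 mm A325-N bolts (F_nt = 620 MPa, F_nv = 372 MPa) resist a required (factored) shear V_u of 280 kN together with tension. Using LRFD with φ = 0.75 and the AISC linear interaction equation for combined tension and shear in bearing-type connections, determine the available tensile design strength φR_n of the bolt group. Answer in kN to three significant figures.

263 kN

A_b = π·16²/4 = 201.1 mm²; f_rv = 280 × 1000 / (6 × 201.1) = 232.1 MPa.
F'_nt = 1.3 F_nt − (F_nt / φF_nv) f_rv = 1.3·620 − (620/(0.75·372))·232.1 = 290.2 MPa, capped at F_nt → F'_nt = 290.2 MPa.
R_n = F'_nt · A_b · n = 290.2 × 201.1 × 6 / 1000 = 350.1 kN.
Design strength φR_n = 0.75 × 350.1 = 263 kN.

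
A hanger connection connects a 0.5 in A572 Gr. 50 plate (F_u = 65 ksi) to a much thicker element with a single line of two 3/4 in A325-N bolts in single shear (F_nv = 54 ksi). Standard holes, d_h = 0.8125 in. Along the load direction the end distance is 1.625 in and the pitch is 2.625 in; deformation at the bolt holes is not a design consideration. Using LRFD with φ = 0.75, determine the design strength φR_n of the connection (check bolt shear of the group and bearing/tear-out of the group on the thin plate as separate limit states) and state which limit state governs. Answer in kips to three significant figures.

Bolt shear: A_b = π·0.75²/4 = 0.4418 in²; R_n = 54 × 0.4418 × 2 × 1 = 47.71 kips → 0.75 × 47.71 = 35.8 kips.
Bearing (1.5 l_c t F_u ≤ 3.0 d t F_u): upper limit = 3.0·0.75·0.5·65 = 73.12 kips.
  Edge l_c = 1.625 − 0.8125/2 = 1.219 → r_n = 59.41 kips; interior l_c = 2.625 − 0.8125 = 1.812 → r_n = 73.12 kips.
  R_n,bearing = 1·59.41 + 1·73.12 = 132.5 kips → 0.75 × 132.5 = 99.4 kips.
Bolt shear governs: 35.8 kips.

35.8 kips (bolt shear governs)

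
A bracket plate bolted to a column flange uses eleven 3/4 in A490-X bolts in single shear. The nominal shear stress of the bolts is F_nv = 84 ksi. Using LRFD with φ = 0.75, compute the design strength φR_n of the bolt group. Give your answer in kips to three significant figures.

A_b = π × 0.75² / 4 = 0.4418 in².
R_n = F_nv · A_b · n · n_s = 84 × 0.4418 × 11 × 1 = 408.2 kips.
Design strength φR_n = 0.75 × 408.2 = 306 kips.

306 kips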